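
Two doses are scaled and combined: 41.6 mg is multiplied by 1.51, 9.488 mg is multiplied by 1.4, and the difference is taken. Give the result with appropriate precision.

50. mg

41.6 × 1.51 = 62.816 → 62.8 mg (3 s.f., last digit at the 10^-1 place).
9.488 × 1.4 = 13.2832 → 13 mg (2 s.f., last digit at the 10^0 place).
Difference: 49.5328 mg; keep the coarser place, 10^0.
Result: 50. mg.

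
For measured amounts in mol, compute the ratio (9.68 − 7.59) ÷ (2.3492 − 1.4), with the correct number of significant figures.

9.68 − 7.59 = 2.09, limited to 2 d.p. → 3 s.f.; 2.3492 − 1.4 = 0.9492, limited to 1 d.p. → 1 s.f.
Carrying full precision, 2.09 ÷ 0.9492 = 2.201854193…; keep min(3, 1) = 1 s.f.
Rounded to 1 significant figure: 2.

2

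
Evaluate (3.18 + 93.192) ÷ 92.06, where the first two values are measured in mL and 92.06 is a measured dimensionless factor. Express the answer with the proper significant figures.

3.18 mL + 93.192 mL = 96.372 mL; the sum is limited to 2 decimal places (4 s.f.).
Carrying full precision, 96.372 ÷ 92.06 = 1.04683901803… mL; 92.06 has 4 s.f., so the result keeps min(4, 4) = 4 s.f.
Rounded to 4 significant figures: 1.047 mL.

1.047 mL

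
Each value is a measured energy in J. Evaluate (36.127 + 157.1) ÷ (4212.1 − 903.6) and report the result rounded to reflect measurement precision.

36.127 + 157.1 = 193.227, limited to 1 d.p. → 4 s.f.; 4212.1 − 903.6 = 3308.5, limited to 1 d.p. → 5 s.f.
Carrying full precision, 193.227 ÷ 3308.5 = 0.0584032038688…; keep min(4, 5) = 4 s.f.
Rounded to 4 significant figures: 0.05840.

0.05840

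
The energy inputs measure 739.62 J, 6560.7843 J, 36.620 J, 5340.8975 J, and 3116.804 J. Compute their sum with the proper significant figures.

15794.73 J

739.62 J + 6560.7843 J + 36.620 J + 5340.8975 J + 3116.804 J = 15794.7258 J.
Addition/subtraction keeps the fewest decimal places: 739.62 → 2 decimal places, 6560.7843 → 4 decimal places, 36.620 → 3 decimal places, 5340.8975 → 4 decimal places, 3116.804 → 3 decimal places; limit is 2.
Rounded to 2 decimal places: 15794.73 J.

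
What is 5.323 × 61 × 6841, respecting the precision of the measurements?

2.2 × 10⁶

5.323 × 61 × 6841 = 2221293.223
Multiplication/division keeps the fewest significant figures: 5.323 → 4 s.f., 61 → 2 s.f., 6841 → 4 s.f.; limit is 2.
Rounded to 2 significant figures: 2.2 × 10⁶.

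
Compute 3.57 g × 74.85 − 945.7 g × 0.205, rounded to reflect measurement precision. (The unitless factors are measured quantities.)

73 g

3.57 × 74.85 = 267.2145 → 267 g (3 s.f., last digit at the 10^0 place).
945.7 × 0.205 = 193.8685 → 194 g (3 s.f., last digit at the 10^0 place).
Difference: 73.346 g; keep the coarser place, 10^0.
Result: 73 g.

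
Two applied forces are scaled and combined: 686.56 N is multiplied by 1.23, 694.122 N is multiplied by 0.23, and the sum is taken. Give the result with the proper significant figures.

686.56 × 1.23 = 844.4688 → 844 N (3 s.f., last digit at the 10^0 place).
694.122 × 0.23 = 159.64806 → 1.6 × 10^2 N (2 s.f., last digit at the 10^1 place).
Sum: 1004.11686 N; keep the coarser place, 10^1.
Result: 1.00 × 10^3 N.

1.00 × 10^3 N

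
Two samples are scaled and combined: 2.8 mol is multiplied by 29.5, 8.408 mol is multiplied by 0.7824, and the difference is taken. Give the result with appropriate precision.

2.8 × 29.5 = 82.6 → 83 mol (2 s.f., last digit at the 10^0 place).
8.408 × 0.7824 = 6.5784192 → 6.578 mol (4 s.f., last digit at the 10^-3 place).
Difference: 76.0215808 mol; keep the coarser place, 10^0.
Result: 76 mol.

76 mol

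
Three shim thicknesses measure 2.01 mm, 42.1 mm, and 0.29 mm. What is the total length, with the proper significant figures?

44.4 mm

2.01 mm + 42.1 mm + 0.29 mm = 44.40 mm.
Addition/subtraction keeps the fewest decimal places: 2.01 → 2 decimal places, 42.1 → 1 decimal place, 0.29 → 2 decimal places; limit is 1.
Rounded to 1 decimal place: 44.4 mm.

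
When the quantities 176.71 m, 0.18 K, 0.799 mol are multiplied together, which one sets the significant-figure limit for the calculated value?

176.71 m → 5 s.f.; 0.18 K → 2 s.f.; 0.799 mol → 3 s.f.
The fewest is 2 significant figures, from 0.18 K.

0.18 K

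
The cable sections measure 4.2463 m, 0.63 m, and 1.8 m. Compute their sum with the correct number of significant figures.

4.2463 m + 0.63 m + 1.8 m = 6.6763 m.
Addition/subtraction keeps the fewest decimal places: 4.2463 → 4 decimal places, 0.63 → 2 decimal places, 1.8 → 1 decimal place; limit is 1.
Rounded to 1 decimal place: 6.7 m.

6.7 m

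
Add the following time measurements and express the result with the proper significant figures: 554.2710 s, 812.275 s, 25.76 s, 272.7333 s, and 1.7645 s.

554.2710 s + 812.275 s + 25.76 s + 272.7333 s + 1.7645 s = 1666.8038 s.
Addition/subtraction keeps the fewest decimal places: 554.2710 → 4 decimal places, 812.275 → 3 decimal places, 25.76 → 2 decimal places, 272.7333 → 4 decimal places, 1.7645 → 4 decimal places; limit is 2.
Rounded to 2 decimal places: 1.66680 × 10³ s.

1.66680 × 10³ s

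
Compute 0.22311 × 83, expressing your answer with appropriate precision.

19

0.22311 × 83 = 18.51813
Multiplication/division keeps the fewest significant figures: 0.22311 → 5 s.f., 83 → 2 s.f.; limit is 2.
Rounded to 2 significant figures: 19.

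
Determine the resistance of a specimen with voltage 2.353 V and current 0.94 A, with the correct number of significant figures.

2.5 Ω

resistance = 2.353 V ÷ 0.94 A = 2.50319148936… Ω.
2.353 has 4 significant figures; 0.94 has 2.
Division/multiplication keeps the fewest: 2 significant figures.
Rounded: 2.5 Ω.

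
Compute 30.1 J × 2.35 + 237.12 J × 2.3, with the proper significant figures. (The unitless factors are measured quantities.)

6.2 × 10² J

30.1 × 2.35 = 70.735 → 70.7 J (3 s.f., last digit at the 10^-1 place).
237.12 × 2.3 = 545.376 → 5.5 × 10² J (2 s.f., last digit at the 10^1 place).
Sum: 616.111 J; keep the coarser place, 10^1.
Result: 6.2 × 10² J.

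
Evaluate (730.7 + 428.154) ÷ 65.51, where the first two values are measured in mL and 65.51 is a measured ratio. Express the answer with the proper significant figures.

730.7 mL + 428.154 mL = 1158.854 mL; the sum is limited to 1 decimal place (5 s.f.).
Carrying full precision, 1158.854 ÷ 65.51 = 17.6897267593… mL; 65.51 has 4 s.f., so the result keeps min(5, 4) = 4 s.f.
Rounded to 4 significant figures: 17.69 mL.

17.69 mL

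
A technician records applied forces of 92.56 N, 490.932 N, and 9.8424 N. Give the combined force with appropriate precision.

92.56 N + 490.932 N + 9.8424 N = 593.3344 N.
Addition/subtraction keeps the fewest decimal places: 92.56 → 2 decimal places, 490.932 → 3 decimal places, 9.8424 → 4 decimal places; limit is 2.
Rounded to 2 decimal places: 593.33 N.

593.33 N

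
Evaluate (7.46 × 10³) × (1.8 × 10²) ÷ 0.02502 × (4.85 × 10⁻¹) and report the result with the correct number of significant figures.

2.6 × 10⁷

(7.46 × 10³) × (1.8 × 10²) ÷ 0.02502 × (4.85 × 10⁻¹) = 26029496.4029…
Multiplication/division keeps the fewest significant figures: 7.46 × 10³ → 3 s.f., 1.8 × 10² → 2 s.f., 0.02502 → 4 s.f., 4.85 × 10⁻¹ → 3 s.f.; limit is 2.
Rounded to 2 significant figures: 2.6 × 10⁷.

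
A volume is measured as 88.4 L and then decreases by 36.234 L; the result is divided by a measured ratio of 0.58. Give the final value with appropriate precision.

9.0 × 10¹ L

88.4 L − 36.234 L = 52.166 L; the difference is limited to 1 decimal place (3 s.f.).
Carrying full precision, 52.166 ÷ 0.58 = 89.9413793103… L; 0.58 has 2 s.f., so the result keeps min(3, 2) = 2 s.f.
Rounded to 2 significant figures: 9.0 × 10¹ L.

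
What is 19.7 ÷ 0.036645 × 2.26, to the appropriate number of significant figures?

19.7 ÷ 0.036645 × 2.26 = 1214.95429117…
Multiplication/division keeps the fewest significant figures: 19.7 → 3 s.f., 0.036645 → 5 s.f., 2.26 → 3 s.f.; limit is 3.
Rounded to 3 significant figures: 1.21 × 10^3.

1.21 × 10^3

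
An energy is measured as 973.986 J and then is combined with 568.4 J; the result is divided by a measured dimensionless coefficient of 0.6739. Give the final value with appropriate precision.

2289 J

973.986 J + 568.4 J = 1542.386 J; the sum is limited to 1 decimal place (5 s.f.).
Carrying full precision, 1542.386 ÷ 0.6739 = 2288.74610476… J; 0.6739 has 4 s.f., so the result keeps min(5, 4) = 4 s.f.
Rounded to 4 significant figures: 2289 J.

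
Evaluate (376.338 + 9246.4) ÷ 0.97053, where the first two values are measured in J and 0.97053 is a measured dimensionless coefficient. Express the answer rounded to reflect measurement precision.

9914.9 J

376.338 J + 9246.4 J = 9622.738 J; the sum is limited to 1 decimal place (5 s.f.).
Carrying full precision, 9622.738 ÷ 0.97053 = 9914.93101707… J; 0.97053 has 5 s.f., so the result keeps min(5, 5) = 5 s.f.
Rounded to 5 significant figures: 9914.9 J.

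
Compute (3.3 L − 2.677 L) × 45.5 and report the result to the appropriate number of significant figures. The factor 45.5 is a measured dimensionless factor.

3.3 L − 2.677 L = 0.623 L; the difference is limited to 1 decimal place (1 s.f.).
Carrying full precision, 0.623 × 45.5 = 28.3465 L; 45.5 has 3 s.f., so the result keeps min(1, 3) = 1 s.f.
Rounded to 1 significant figure: 3 × 10¹ L.

3 × 10¹ L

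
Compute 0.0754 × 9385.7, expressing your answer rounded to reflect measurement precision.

0.0754 × 9385.7 = 707.68178
Multiplication/division keeps the fewest significant figures: 0.0754 → 3 s.f., 9385.7 → 5 s.f.; limit is 3.
Rounded to 3 significant figures: 708.

708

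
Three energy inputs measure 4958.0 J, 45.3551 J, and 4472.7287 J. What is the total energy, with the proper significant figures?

9476.1 J

4958.0 J + 45.3551 J + 4472.7287 J = 9476.0838 J.
Addition/subtraction keeps the fewest decimal places: 4958.0 → 1 decimal place, 45.3551 → 4 decimal places, 4472.7287 → 4 decimal places; limit is 1.
Rounded to 1 decimal place: 9476.1 J.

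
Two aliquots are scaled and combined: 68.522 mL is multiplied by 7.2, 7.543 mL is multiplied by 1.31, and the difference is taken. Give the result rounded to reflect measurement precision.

4.8 × 10^2 mL

68.522 × 7.2 = 493.3584 → 4.9 × 10^2 mL (2 s.f., last digit at the 10^1 place).
7.543 × 1.31 = 9.88133 → 9.88 mL (3 s.f., last digit at the 10^-2 place).
Difference: 483.47707 mL; keep the coarser place, 10^1.
Result: 4.8 × 10^2 mL.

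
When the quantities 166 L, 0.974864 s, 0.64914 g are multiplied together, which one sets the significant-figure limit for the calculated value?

166 L → 3 s.f.; 0.974864 s → 6 s.f.; 0.64914 g → 5 s.f.
The fewest is 3 significant figures, from 166 L.

166 L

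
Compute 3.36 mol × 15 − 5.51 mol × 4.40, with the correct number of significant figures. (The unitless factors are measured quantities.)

26 mol

3.36 × 15 = 50.4 → 5.0 × 10¹ mol (2 s.f., last digit at the 10^0 place).
5.51 × 4.40 = 24.244 → 24.2 mol (3 s.f., last digit at the 10^-1 place).
Difference: 26.156 mol; keep the coarser place, 10^0.
Result: 26 mol.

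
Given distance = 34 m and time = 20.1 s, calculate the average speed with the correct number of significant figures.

average speed = 34 m ÷ 20.1 s = 1.69154228856… m/s.
34 has 2 significant figures; 20.1 has 3.
Division/multiplication keeps the fewest: 2 significant figures.
Rounded: 1.7 m/s.

1.7 m/s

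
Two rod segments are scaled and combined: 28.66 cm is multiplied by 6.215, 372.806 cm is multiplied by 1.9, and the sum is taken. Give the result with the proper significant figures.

28.66 × 6.215 = 178.1219 → 178.1 cm (4 s.f., last digit at the 10^-1 place).
372.806 × 1.9 = 708.3314 → 7.1 × 10² cm (2 s.f., last digit at the 10^1 place).
Sum: 886.4533 cm; keep the coarser place, 10^1.
Result: 8.9 × 10² cm.

8.9 × 10² cm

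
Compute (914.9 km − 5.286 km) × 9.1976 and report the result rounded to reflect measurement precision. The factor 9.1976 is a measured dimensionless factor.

8366 km

914.9 km − 5.286 km = 909.614 km; the difference is limited to 1 decimal place (4 s.f.).
Carrying full precision, 909.614 × 9.1976 = 8366.2657264 km; 9.1976 has 5 s.f., so the result keeps min(4, 5) = 4 s.f.
Rounded to 4 significant figures: 8366 km.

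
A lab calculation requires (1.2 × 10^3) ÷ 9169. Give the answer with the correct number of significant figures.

0.13

(1.2 × 10^3) ÷ 9169 = 0.130875777075…
Multiplication/division keeps the fewest significant figures: 1.2 × 10^3 → 2 s.f., 9169 → 4 s.f.; limit is 2.
Rounded to 2 significant figures: 0.13.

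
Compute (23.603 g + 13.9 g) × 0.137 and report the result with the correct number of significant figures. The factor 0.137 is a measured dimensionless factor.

23.603 g + 13.9 g = 37.503 g; the sum is limited to 1 decimal place (3 s.f.).
Carrying full precision, 37.503 × 0.137 = 5.137911 g; 0.137 has 3 s.f., so the result keeps min(3, 3) = 3 s.f.
Rounded to 3 significant figures: 5.14 g.

5.14 g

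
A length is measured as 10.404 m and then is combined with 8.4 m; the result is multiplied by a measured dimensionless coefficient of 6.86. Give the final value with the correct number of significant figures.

10.404 m + 8.4 m = 18.804 m; the sum is limited to 1 decimal place (3 s.f.).
Carrying full precision, 18.804 × 6.86 = 128.99544 m; 6.86 has 3 s.f., so the result keeps min(3, 3) = 3 s.f.
Rounded to 3 significant figures: 129 m.

129 m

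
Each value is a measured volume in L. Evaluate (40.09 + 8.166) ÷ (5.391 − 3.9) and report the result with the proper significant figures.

32

40.09 + 8.166 = 48.256, limited to 2 d.p. → 4 s.f.; 5.391 − 3.9 = 1.491, limited to 1 d.p. → 2 s.f.
Carrying full precision, 48.256 ÷ 1.491 = 32.3648558015…; keep min(4, 2) = 2 s.f.
Rounded to 2 significant figures: 32.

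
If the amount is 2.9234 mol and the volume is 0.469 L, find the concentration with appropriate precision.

6.23 mol/L

concentration = 2.9234 mol ÷ 0.469 L = 6.23326226013… mol/L.
2.9234 has 5 significant figures; 0.469 has 3.
Division/multiplication keeps the fewest: 3 significant figures.
Rounded: 6.23 mol/L.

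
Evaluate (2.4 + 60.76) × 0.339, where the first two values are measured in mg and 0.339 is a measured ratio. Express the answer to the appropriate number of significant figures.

2.4 mg + 60.76 mg = 63.16 mg; the sum is limited to 1 decimal place (3 s.f.).
Carrying full precision, 63.16 × 0.339 = 21.41124 mg; 0.339 has 3 s.f., so the result keeps min(3, 3) = 3 s.f.
Rounded to 3 significant figures: 21.4 mg.

21.4 mg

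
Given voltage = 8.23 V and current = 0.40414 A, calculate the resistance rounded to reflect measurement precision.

20.4 Ω

resistance = 8.23 V ÷ 0.40414 A = 20.3642302173… Ω.
8.23 has 3 significant figures; 0.40414 has 5.
Division/multiplication keeps the fewest: 3 significant figures.
Rounded: 20.4 Ω.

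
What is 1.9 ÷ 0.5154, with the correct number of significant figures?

1.9 ÷ 0.5154 = 3.68645712068…
Multiplication/division keeps the fewest significant figures: 1.9 → 2 s.f., 0.5154 → 4 s.f.; limit is 2.
Rounded to 2 significant figures: 3.7.

3.7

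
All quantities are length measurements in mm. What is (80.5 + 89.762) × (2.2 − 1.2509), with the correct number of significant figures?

2 × 10^2 mm²

80.5 + 89.762 = 170.262, limited to 1 d.p. → 4 s.f.; 2.2 − 1.2509 = 0.9491, limited to 1 d.p. → 1 s.f.
Carrying full precision, 170.262 × 0.9491 = 161.5956642; keep min(4, 1) = 1 s.f.
Rounded to 1 significant figure: 2 × 10^2 mm².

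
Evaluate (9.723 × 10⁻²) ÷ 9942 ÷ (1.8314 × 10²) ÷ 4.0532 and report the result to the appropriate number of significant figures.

(9.723 × 10⁻²) ÷ 9942 ÷ (1.8314 × 10²) ÷ 4.0532 = 1.31748379805 × 10^-8…
Multiplication/division keeps the fewest significant figures: 9.723 × 10⁻² → 4 s.f., 9942 → 4 s.f., 1.8314 × 10² → 5 s.f., 4.0532 → 5 s.f.; limit is 4.
Rounded to 4 significant figures: 1.317 × 10⁻⁸.

1.317 × 10⁻⁸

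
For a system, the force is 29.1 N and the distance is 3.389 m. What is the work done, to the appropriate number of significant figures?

98.6 J

work done = 29.1 N × 3.389 m = 98.6199 J.
29.1 has 3 significant figures; 3.389 has 4.
Division/multiplication keeps the fewest: 3 significant figures.
Rounded: 98.6 J.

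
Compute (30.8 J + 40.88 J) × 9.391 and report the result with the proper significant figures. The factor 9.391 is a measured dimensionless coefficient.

673 J

30.8 J + 40.88 J = 71.68 J; the sum is limited to 1 decimal place (3 s.f.).
Carrying full precision, 71.68 × 9.391 = 673.14688 J; 9.391 has 4 s.f., so the result keeps min(3, 4) = 3 s.f.
Rounded to 3 significant figures: 673 J.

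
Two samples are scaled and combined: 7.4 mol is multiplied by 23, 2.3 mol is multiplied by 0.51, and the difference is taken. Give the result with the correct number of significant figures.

1.7 × 10^2 mol

7.4 × 23 = 170.2 → 1.7 × 10^2 mol (2 s.f., last digit at the 10^1 place).
2.3 × 0.51 = 1.173 → 1.2 mol (2 s.f., last digit at the 10^-1 place).
Difference: 169.027 mol; keep the coarser place, 10^1.
Result: 1.7 × 10^2 mol.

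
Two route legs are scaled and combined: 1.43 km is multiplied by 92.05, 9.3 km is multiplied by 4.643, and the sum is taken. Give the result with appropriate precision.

1.43 × 92.05 = 131.6315 → 132 km (3 s.f., last digit at the 10^0 place).
9.3 × 4.643 = 43.1799 → 43 km (2 s.f., last digit at the 10^0 place).
Sum: 174.8114 km; keep the coarser place, 10^0.
Result: 175 km.

175 km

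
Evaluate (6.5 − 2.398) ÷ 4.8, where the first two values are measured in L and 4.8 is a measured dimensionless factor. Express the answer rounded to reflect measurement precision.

6.5 L − 2.398 L = 4.102 L; the difference is limited to 1 decimal place (2 s.f.).
Carrying full precision, 4.102 ÷ 4.8 = 0.854583333333… L; 4.8 has 2 s.f., so the result keeps min(2, 2) = 2 s.f.
Rounded to 2 significant figures: 0.85 L.

0.85 L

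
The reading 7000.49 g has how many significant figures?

7000.49: zeros between nonzero digits are significant.

6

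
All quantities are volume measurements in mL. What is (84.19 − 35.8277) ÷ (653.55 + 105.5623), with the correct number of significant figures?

0.06371

84.19 − 35.8277 = 48.3623, limited to 2 d.p. → 4 s.f.; 653.55 + 105.5623 = 759.1123, limited to 2 d.p. → 5 s.f.
Carrying full precision, 48.3623 ÷ 759.1123 = 0.063709019074…; keep min(4, 5) = 4 s.f.
Rounded to 4 significant figures: 0.06371.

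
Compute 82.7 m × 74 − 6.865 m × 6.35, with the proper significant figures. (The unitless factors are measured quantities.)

82.7 × 74 = 6119.8 → 6.1 × 10^3 m (2 s.f., last digit at the 10^2 place).
6.865 × 6.35 = 43.59275 → 43.6 m (3 s.f., last digit at the 10^-1 place).
Difference: 6076.20725 m; keep the coarser place, 10^2.
Result: 6.1 × 10^3 m.

6.1 × 10^3 m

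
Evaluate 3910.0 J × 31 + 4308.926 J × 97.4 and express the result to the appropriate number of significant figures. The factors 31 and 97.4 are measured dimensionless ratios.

3910.0 × 31 = 121210 → 1.2 × 10⁵ J (2 s.f., last digit at the 10^4 place).
4308.926 × 97.4 = 419689.3924 → 4.20 × 10⁵ J (3 s.f., last digit at the 10^3 place).
Sum: 540899.3924 J; keep the coarser place, 10^4.
Result: 5.4 × 10⁵ J.

5.4 × 10⁵ J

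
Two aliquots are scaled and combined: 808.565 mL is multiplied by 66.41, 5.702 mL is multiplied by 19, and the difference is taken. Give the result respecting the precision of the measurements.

5.359 × 10⁴ mL

808.565 × 66.41 = 53696.80165 → 5.370 × 10⁴ mL (4 s.f., last digit at the 10^1 place).
5.702 × 19 = 108.338 → 1.1 × 10² mL (2 s.f., last digit at the 10^1 place).
Difference: 53588.46365 mL; keep the coarser place, 10^1.
Result: 5.359 × 10⁴ mL.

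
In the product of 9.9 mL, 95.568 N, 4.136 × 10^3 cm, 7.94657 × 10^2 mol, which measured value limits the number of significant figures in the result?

9.9 mL

9.9 mL → 2 s.f.; 95.568 N → 5 s.f.; 4.136 × 10^3 cm → 4 s.f.; 7.94657 × 10^2 mol → 6 s.f.
The fewest is 2 significant figures, from 9.9 mL.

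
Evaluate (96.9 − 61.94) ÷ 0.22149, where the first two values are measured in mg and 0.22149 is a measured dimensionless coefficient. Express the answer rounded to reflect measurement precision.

158 mg

96.9 mg − 61.94 mg = 34.96 mg; the difference is limited to 1 decimal place (3 s.f.).
Carrying full precision, 34.96 ÷ 0.22149 = 157.840083074… mg; 0.22149 has 5 s.f., so the result keeps min(3, 5) = 3 s.f.
Rounded to 3 significant figures: 158 mg.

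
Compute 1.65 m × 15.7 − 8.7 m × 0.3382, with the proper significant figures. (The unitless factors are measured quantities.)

1.65 × 15.7 = 25.905 → 25.9 m (3 s.f., last digit at the 10^-1 place).
8.7 × 0.3382 = 2.94234 → 2.9 m (2 s.f., last digit at the 10^-1 place).
Difference: 22.96266 m; keep the coarser place, 10^-1.
Result: 23.0 m.

23.0 m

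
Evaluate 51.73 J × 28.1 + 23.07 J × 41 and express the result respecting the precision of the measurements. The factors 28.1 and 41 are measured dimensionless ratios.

51.73 × 28.1 = 1453.613 → 1.45 × 10³ J (3 s.f., last digit at the 10^1 place).
23.07 × 41 = 945.87 → 9.5 × 10² J (2 s.f., last digit at the 10^1 place).
Sum: 2399.483 J; keep the coarser place, 10^1.
Result: 2.40 × 10³ J.

2.40 × 10³ J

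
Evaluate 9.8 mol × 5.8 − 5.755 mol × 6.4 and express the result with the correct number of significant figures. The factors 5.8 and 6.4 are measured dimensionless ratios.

9.8 × 5.8 = 56.84 → 57 mol (2 s.f., last digit at the 10^0 place).
5.755 × 6.4 = 36.832 → 37 mol (2 s.f., last digit at the 10^0 place).
Difference: 20.008 mol; keep the coarser place, 10^0.
Result: 2.0 × 10^1 mol.

2.0 × 10^1 mol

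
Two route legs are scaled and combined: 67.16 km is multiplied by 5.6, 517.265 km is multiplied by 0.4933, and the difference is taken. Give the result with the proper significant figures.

67.16 × 5.6 = 376.096 → 3.8 × 10² km (2 s.f., last digit at the 10^1 place).
517.265 × 0.4933 = 255.1668245 → 255.2 km (4 s.f., last digit at the 10^-1 place).
Difference: 120.9291755 km; keep the coarser place, 10^1.
Result: 1.2 × 10² km.

1.2 × 10² km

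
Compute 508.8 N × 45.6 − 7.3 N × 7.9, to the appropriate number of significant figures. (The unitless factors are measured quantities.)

2.31 × 10^4 N

508.8 × 45.6 = 23201.28 → 2.32 × 10^4 N (3 s.f., last digit at the 10^2 place).
7.3 × 7.9 = 57.67 → 58 N (2 s.f., last digit at the 10^0 place).
Difference: 23143.61 N; keep the coarser place, 10^2.
Result: 2.31 × 10^4 N.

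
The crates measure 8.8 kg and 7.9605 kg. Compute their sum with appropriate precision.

16.8 kg

8.8 kg + 7.9605 kg = 16.7605 kg.
Addition/subtraction keeps the fewest decimal places: 8.8 → 1 decimal place, 7.9605 → 4 decimal places; limit is 1.
Rounded to 1 decimal place: 16.8 kg.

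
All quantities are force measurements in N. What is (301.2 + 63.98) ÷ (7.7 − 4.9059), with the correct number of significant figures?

1.3 × 10^2

301.2 + 63.98 = 365.18, limited to 1 d.p. → 4 s.f.; 7.7 − 4.9059 = 2.7941, limited to 1 d.p. → 2 s.f.
Carrying full precision, 365.18 ÷ 2.7941 = 130.696825454…; keep min(4, 2) = 2 s.f.
Rounded to 2 significant figures: 1.3 × 10^2.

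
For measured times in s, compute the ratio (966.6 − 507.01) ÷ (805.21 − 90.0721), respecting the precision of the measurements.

0.6427

966.6 − 507.01 = 459.59, limited to 1 d.p. → 4 s.f.; 805.21 − 90.0721 = 715.1379, limited to 2 d.p. → 5 s.f.
Carrying full precision, 459.59 ÷ 715.1379 = 0.642659268933…; keep min(4, 5) = 4 s.f.
Rounded to 4 significant figures: 0.6427.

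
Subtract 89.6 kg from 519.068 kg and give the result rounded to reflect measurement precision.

519.068 kg − 89.6 kg = 429.468 kg.
Addition/subtraction keeps the fewest decimal places: 519.068 → 3 decimal places, 89.6 → 1 decimal place; limit is 1.
Rounded to 1 decimal place: 429.5 kg.

429.5 kg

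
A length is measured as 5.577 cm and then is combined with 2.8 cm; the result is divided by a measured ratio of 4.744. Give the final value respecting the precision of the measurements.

5.577 cm + 2.8 cm = 8.377 cm; the sum is limited to 1 decimal place (2 s.f.).
Carrying full precision, 8.377 ÷ 4.744 = 1.76580944351… cm; 4.744 has 4 s.f., so the result keeps min(2, 4) = 2 s.f.
Rounded to 2 significant figures: 1.8 cm.

1.8 cm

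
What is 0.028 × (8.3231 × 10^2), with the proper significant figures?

23

0.028 × (8.3231 × 10^2) = 23.30468
Multiplication/division keeps the fewest significant figures: 0.028 → 2 s.f., 8.3231 × 10^2 → 5 s.f.; limit is 2.
Rounded to 2 significant figures: 23.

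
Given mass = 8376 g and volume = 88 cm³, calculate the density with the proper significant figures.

density = 8376 g ÷ 88 cm³ = 95.1818181818… g/cm³.
8376 has 4 significant figures; 88 has 2.
Division/multiplication keeps the fewest: 2 significant figures.
Rounded: 95 g/cm³.

95 g/cm³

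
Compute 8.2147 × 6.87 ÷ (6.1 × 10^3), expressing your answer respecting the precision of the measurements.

8.2147 × 6.87 ÷ (6.1 × 10^3) = 0.00925163754098…
Multiplication/division keeps the fewest significant figures: 8.2147 → 5 s.f., 6.87 → 3 s.f., 6.1 × 10^3 → 2 s.f.; limit is 2.
Rounded to 2 significant figures: 0.0093.

0.0093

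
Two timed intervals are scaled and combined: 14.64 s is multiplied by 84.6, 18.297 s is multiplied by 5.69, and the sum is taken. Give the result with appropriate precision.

14.64 × 84.6 = 1238.544 → 1.24 × 10³ s (3 s.f., last digit at the 10^1 place).
18.297 × 5.69 = 104.10993 → 1.04 × 10² s (3 s.f., last digit at the 10^0 place).
Sum: 1342.65393 s; keep the coarser place, 10^1.
Result: 1.34 × 10³ s.

1.34 × 10³ s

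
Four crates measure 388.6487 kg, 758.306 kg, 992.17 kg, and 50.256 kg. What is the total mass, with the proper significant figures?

2189.38 kg

388.6487 kg + 758.306 kg + 992.17 kg + 50.256 kg = 2189.3807 kg.
Addition/subtraction keeps the fewest decimal places: 388.6487 → 4 decimal places, 758.306 → 3 decimal places, 992.17 → 2 decimal places, 50.256 → 3 decimal places; limit is 2.
Rounded to 2 decimal places: 2189.38 kg.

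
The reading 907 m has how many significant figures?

907: zeros between nonzero digits are significant.

3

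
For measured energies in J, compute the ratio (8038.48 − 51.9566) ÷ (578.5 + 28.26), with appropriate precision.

8038.48 − 51.9566 = 7986.5234, limited to 2 d.p. → 6 s.f.; 578.5 + 28.26 = 606.76, limited to 1 d.p. → 4 s.f.
Carrying full precision, 7986.5234 ÷ 606.76 = 13.1625739996…; keep min(6, 4) = 4 s.f.
Rounded to 4 significant figures: 13.16.

13.16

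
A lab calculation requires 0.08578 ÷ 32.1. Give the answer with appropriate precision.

0.00267

0.08578 ÷ 32.1 = 0.0026722741433…
Multiplication/division keeps the fewest significant figures: 0.08578 → 4 s.f., 32.1 → 3 s.f.; limit is 3.
Rounded to 3 significant figures: 0.00267.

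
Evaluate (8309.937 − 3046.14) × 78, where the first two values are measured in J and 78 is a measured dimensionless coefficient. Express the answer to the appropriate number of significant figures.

8309.937 J − 3046.14 J = 5263.797 J; the difference is limited to 2 decimal places (6 s.f.).
Carrying full precision, 5263.797 × 78 = 410576.166 J; 78 has 2 s.f., so the result keeps min(6, 2) = 2 s.f.
Rounded to 2 significant figures: 4.1 × 10^5 J.

4.1 × 10^5 J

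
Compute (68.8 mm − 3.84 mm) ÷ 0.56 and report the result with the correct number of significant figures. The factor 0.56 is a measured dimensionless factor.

68.8 mm − 3.84 mm = 64.96 mm; the difference is limited to 1 decimal place (3 s.f.).
Carrying full precision, 64.96 ÷ 0.56 = 116 mm; 0.56 has 2 s.f., so the result keeps min(3, 2) = 2 s.f.
Rounded to 2 significant figures: 1.2 × 10^2 mm.

1.2 × 10^2 mm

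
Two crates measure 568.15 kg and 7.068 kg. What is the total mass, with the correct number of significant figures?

568.15 kg + 7.068 kg = 575.218 kg.
Addition/subtraction keeps the fewest decimal places: 568.15 → 2 decimal places, 7.068 → 3 decimal places; limit is 2.
Rounded to 2 decimal places: 575.22 kg.

575.22 kg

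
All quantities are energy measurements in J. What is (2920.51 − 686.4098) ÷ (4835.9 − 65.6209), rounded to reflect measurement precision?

2920.51 − 686.4098 = 2234.1002, limited to 2 d.p. → 6 s.f.; 4835.9 − 65.6209 = 4770.2791, limited to 1 d.p. → 5 s.f.
Carrying full precision, 2234.1002 ÷ 4770.2791 = 0.468337418664…; keep min(6, 5) = 5 s.f.
Rounded to 5 significant figures: 0.46834.

0.46834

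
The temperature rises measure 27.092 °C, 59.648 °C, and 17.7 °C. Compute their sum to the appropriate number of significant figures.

104.4 °C

27.092 °C + 59.648 °C + 17.7 °C = 104.440 °C.
Addition/subtraction keeps the fewest decimal places: 27.092 → 3 decimal places, 59.648 → 3 decimal places, 17.7 → 1 decimal place; limit is 1.
Rounded to 1 decimal place: 104.4 °C.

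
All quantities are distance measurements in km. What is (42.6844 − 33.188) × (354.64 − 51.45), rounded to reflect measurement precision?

2.879 × 10³ km²

42.6844 − 33.188 = 9.4964, limited to 3 d.p. → 4 s.f.; 354.64 − 51.45 = 303.19, limited to 2 d.p. → 5 s.f.
Carrying full precision, 9.4964 × 303.19 = 2879.213516; keep min(4, 5) = 4 s.f.
Rounded to 4 significant figures: 2.879 × 10³ km².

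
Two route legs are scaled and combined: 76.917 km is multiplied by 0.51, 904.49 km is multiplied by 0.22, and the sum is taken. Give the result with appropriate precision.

76.917 × 0.51 = 39.22767 → 39 km (2 s.f., last digit at the 10^0 place).
904.49 × 0.22 = 198.9878 → 2.0 × 10² km (2 s.f., last digit at the 10^1 place).
Sum: 238.21547 km; keep the coarser place, 10^1.
Result: 2.4 × 10² km.

2.4 × 10² km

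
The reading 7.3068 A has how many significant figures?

5

7.3068: zeros between nonzero digits are significant.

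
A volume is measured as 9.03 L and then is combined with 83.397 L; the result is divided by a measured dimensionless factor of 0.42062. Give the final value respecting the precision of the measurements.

219.7 L

9.03 L + 83.397 L = 92.427 L; the sum is limited to 2 decimal places (4 s.f.).
Carrying full precision, 92.427 ÷ 0.42062 = 219.739907755… L; 0.42062 has 5 s.f., so the result keeps min(4, 5) = 4 s.f.
Rounded to 4 significant figures: 219.7 L.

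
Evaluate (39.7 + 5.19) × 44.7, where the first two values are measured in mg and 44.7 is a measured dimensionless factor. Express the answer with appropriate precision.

39.7 mg + 5.19 mg = 44.89 mg; the sum is limited to 1 decimal place (3 s.f.).
Carrying full precision, 44.89 × 44.7 = 2006.583 mg; 44.7 has 3 s.f., so the result keeps min(3, 3) = 3 s.f.
Rounded to 3 significant figures: 2.01 × 10³ mg.

2.01 × 10³ mg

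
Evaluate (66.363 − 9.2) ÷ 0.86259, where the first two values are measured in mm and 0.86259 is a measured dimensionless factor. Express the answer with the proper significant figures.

66.363 mm − 9.2 mm = 57.163 mm; the difference is limited to 1 decimal place (3 s.f.).
Carrying full precision, 57.163 ÷ 0.86259 = 66.2690270001… mm; 0.86259 has 5 s.f., so the result keeps min(3, 5) = 3 s.f.
Rounded to 3 significant figures: 66.3 mm.

66.3 mm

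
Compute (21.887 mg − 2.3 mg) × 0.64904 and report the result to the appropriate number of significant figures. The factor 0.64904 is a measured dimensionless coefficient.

12.7 mg

21.887 mg − 2.3 mg = 19.587 mg; the difference is limited to 1 decimal place (3 s.f.).
Carrying full precision, 19.587 × 0.64904 = 12.71274648 mg; 0.64904 has 5 s.f., so the result keeps min(3, 5) = 3 s.f.
Rounded to 3 significant figures: 12.7 mg.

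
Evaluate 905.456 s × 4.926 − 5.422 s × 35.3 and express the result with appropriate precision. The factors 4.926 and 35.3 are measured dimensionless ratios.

905.456 × 4.926 = 4460.276256 → 4.460 × 10^3 s (4 s.f., last digit at the 10^0 place).
5.422 × 35.3 = 191.3966 → 191 s (3 s.f., last digit at the 10^0 place).
Difference: 4268.879656 s; keep the coarser place, 10^0.
Result: 4269 s.

4269 s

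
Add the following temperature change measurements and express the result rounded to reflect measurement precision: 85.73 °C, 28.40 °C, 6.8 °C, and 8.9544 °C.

129.9 °C

85.73 °C + 28.40 °C + 6.8 °C + 8.9544 °C = 129.8844 °C.
Addition/subtraction keeps the fewest decimal places: 85.73 → 2 decimal places, 28.40 → 2 decimal places, 6.8 → 1 decimal place, 8.9544 → 4 decimal places; limit is 1.
Rounded to 1 decimal place: 129.9 °C.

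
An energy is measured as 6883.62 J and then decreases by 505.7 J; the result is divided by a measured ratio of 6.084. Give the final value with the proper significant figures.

1.048 × 10³ J

6883.62 J − 505.7 J = 6377.92 J; the difference is limited to 1 decimal place (5 s.f.).
Carrying full precision, 6377.92 ÷ 6.084 = 1048.31032216… J; 6.084 has 4 s.f., so the result keeps min(5, 4) = 4 s.f.
Rounded to 4 significant figures: 1.048 × 10³ J.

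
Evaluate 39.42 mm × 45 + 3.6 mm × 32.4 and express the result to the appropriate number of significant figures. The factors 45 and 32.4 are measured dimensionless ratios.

1.9 × 10³ mm

39.42 × 45 = 1773.9 → 1.8 × 10³ mm (2 s.f., last digit at the 10^2 place).
3.6 × 32.4 = 116.64 → 1.2 × 10² mm (2 s.f., last digit at the 10^1 place).
Sum: 1890.54 mm; keep the coarser place, 10^2.
Result: 1.9 × 10³ mm.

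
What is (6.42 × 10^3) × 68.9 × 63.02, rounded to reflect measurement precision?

(6.42 × 10^3) × 68.9 × 63.02 = 27876140.76
Multiplication/division keeps the fewest significant figures: 6.42 × 10^3 → 3 s.f., 68.9 → 3 s.f., 63.02 → 4 s.f.; limit is 3.
Rounded to 3 significant figures: 2.79 × 10^7.

2.79 × 10^7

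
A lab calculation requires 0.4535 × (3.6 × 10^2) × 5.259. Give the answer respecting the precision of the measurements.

0.4535 × (3.6 × 10^2) × 5.259 = 858.58434
Multiplication/division keeps the fewest significant figures: 0.4535 → 4 s.f., 3.6 × 10^2 → 2 s.f., 5.259 → 4 s.f.; limit is 2.
Rounded to 2 significant figures: 8.6 × 10^2.

8.6 × 10^2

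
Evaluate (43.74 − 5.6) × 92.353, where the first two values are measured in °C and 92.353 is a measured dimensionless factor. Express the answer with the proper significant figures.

43.74 °C − 5.6 °C = 38.14 °C; the difference is limited to 1 decimal place (3 s.f.).
Carrying full precision, 38.14 × 92.353 = 3522.34342 °C; 92.353 has 5 s.f., so the result keeps min(3, 5) = 3 s.f.
Rounded to 3 significant figures: 3.52 × 10³ °C.

3.52 × 10³ °C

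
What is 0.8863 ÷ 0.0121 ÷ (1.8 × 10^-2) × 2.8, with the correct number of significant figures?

0.8863 ÷ 0.0121 ÷ (1.8 × 10^-2) × 2.8 = 11394.1230487…
Multiplication/division keeps the fewest significant figures: 0.8863 → 4 s.f., 0.0121 → 3 s.f., 1.8 × 10^-2 → 2 s.f., 2.8 → 2 s.f.; limit is 2.
Rounded to 2 significant figures: 1.1 × 10^4.

1.1 × 10^4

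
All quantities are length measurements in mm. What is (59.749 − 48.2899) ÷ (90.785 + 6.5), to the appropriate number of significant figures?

59.749 − 48.2899 = 11.4591, limited to 3 d.p. → 5 s.f.; 90.785 + 6.5 = 97.285, limited to 1 d.p. → 3 s.f.
Carrying full precision, 11.4591 ÷ 97.285 = 0.11778897055…; keep min(5, 3) = 3 s.f.
Rounded to 3 significant figures: 1.18 × 10^-1.

1.18 × 10^-1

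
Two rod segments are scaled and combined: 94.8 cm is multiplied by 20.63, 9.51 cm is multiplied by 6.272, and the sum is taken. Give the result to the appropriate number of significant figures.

94.8 × 20.63 = 1955.724 → 1.96 × 10³ cm (3 s.f., last digit at the 10^1 place).
9.51 × 6.272 = 59.64672 → 59.6 cm (3 s.f., last digit at the 10^-1 place).
Sum: 2015.37072 cm; keep the coarser place, 10^1.
Result: 2.02 × 10³ cm.

2.02 × 10³ cm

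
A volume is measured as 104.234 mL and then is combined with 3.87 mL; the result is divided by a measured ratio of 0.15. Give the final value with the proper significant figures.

104.234 mL + 3.87 mL = 108.104 mL; the sum is limited to 2 decimal places (5 s.f.).
Carrying full precision, 108.104 ÷ 0.15 = 720.693333333… mL; 0.15 has 2 s.f., so the result keeps min(5, 2) = 2 s.f.
Rounded to 2 significant figures: 7.2 × 10² mL.

7.2 × 10² mL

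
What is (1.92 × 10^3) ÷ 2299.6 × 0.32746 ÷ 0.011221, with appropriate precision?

(1.92 × 10^3) ÷ 2299.6 × 0.32746 ÷ 0.011221 = 24.3655166045…
Multiplication/division keeps the fewest significant figures: 1.92 × 10^3 → 3 s.f., 2299.6 → 5 s.f., 0.32746 → 5 s.f., 0.011221 → 5 s.f.; limit is 3.
Rounded to 3 significant figures: 24.4.

24.4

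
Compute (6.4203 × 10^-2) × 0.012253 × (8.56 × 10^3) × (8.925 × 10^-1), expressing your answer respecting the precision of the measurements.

(6.4203 × 10^-2) × 0.012253 × (8.56 × 10^3) × (8.925 × 10^-1) = 6.01007296689…
Multiplication/division keeps the fewest significant figures: 6.4203 × 10^-2 → 5 s.f., 0.012253 → 5 s.f., 8.56 × 10^3 → 3 s.f., 8.925 × 10^-1 → 4 s.f.; limit is 3.
Rounded to 3 significant figures: 6.01.

6.01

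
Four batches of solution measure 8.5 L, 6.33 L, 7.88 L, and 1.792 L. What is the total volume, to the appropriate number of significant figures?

8.5 L + 6.33 L + 7.88 L + 1.792 L = 24.502 L.
Addition/subtraction keeps the fewest decimal places: 8.5 → 1 decimal place, 6.33 → 2 decimal places, 7.88 → 2 decimal places, 1.792 → 3 decimal places; limit is 1.
Rounded to 1 decimal place: 24.5 L.

24.5 L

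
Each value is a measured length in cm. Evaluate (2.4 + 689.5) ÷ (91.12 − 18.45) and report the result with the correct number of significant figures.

2.4 + 689.5 = 691.9, limited to 1 d.p. → 4 s.f.; 91.12 − 18.45 = 72.67, limited to 2 d.p. → 4 s.f.
Carrying full precision, 691.9 ÷ 72.67 = 9.52112288427…; keep min(4, 4) = 4 s.f.
Rounded to 4 significant figures: 9.521.

9.521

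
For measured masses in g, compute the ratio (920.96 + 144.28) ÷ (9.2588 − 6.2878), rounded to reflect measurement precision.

358.55

920.96 + 144.28 = 1065.24, limited to 2 d.p. → 6 s.f.; 9.2588 − 6.2878 = 2.9710, limited to 4 d.p. → 5 s.f.
Carrying full precision, 1065.24 ÷ 2.9710 = 358.545944127…; keep min(6, 5) = 5 s.f.
Rounded to 5 significant figures: 358.55.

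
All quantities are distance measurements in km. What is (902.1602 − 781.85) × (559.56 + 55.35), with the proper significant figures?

7.3980 × 10⁴ km²

902.1602 − 781.85 = 120.3102, limited to 2 d.p. → 5 s.f.; 559.56 + 55.35 = 614.91, limited to 2 d.p. → 5 s.f.
Carrying full precision, 120.3102 × 614.91 = 73979.945082; keep min(5, 5) = 5 s.f.
Rounded to 5 significant figures: 7.3980 × 10⁴ km².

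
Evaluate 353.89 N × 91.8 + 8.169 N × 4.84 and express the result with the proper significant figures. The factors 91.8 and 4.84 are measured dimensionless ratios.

353.89 × 91.8 = 32487.102 → 3.25 × 10⁴ N (3 s.f., last digit at the 10^2 place).
8.169 × 4.84 = 39.53796 → 39.5 N (3 s.f., last digit at the 10^-1 place).
Sum: 32526.63996 N; keep the coarser place, 10^2.
Result: 3.25 × 10⁴ N.

3.25 × 10⁴ N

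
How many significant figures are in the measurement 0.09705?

4

0.09705: leading zeros are not significant; zeros between nonzero digits are significant.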